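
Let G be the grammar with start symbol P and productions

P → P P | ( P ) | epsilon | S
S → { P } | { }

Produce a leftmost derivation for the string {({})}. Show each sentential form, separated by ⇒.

P ⇒ S ⇒ {P} ⇒ {PP} ⇒ {PPP} ⇒ {(P)PP} ⇒ {(S)PP} ⇒ {({})PP} ⇒ {({})P} ⇒ {({})}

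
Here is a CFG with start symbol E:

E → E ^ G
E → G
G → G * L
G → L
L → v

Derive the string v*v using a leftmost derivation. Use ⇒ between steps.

E ⇒ G   [E → G]
G ⇒ G*L   [G → G * L]
G*L ⇒ L*L   [G → L]
L*L ⇒ v*L   [L → v]
v*L ⇒ v*v   [L → v]

E ⇒ G ⇒ G*L ⇒ L*L ⇒ v*L ⇒ v*v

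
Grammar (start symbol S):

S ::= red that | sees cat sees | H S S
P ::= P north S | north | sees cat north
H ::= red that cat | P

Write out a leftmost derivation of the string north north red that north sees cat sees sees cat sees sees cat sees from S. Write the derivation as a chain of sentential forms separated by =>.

S => H S S => P S S => P north S S S => P north S north S S S => north north S north S S S => north north red that north S S S => north north red that north sees cat sees S S => north north red that north sees cat sees sees cat sees S => north north red that north sees cat sees sees cat sees sees cat sees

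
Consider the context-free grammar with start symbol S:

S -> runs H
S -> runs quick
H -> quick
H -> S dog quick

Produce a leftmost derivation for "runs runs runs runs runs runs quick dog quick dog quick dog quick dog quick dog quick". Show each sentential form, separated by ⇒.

S ⇒ runs H ⇒ runs S dog quick ⇒ runs runs H dog quick ⇒ runs runs S dog quick dog quick ⇒ runs runs runs H dog quick dog quick ⇒ runs runs runs S dog quick dog quick dog quick ⇒ runs runs runs runs H dog quick dog quick dog quick ⇒ runs runs runs runs S dog quick dog quick dog quick dog quick ⇒ runs runs runs runs runs H dog quick dog quick dog quick dog quick ⇒ runs runs runs runs runs S dog quick dog quick dog quick dog quick dog quick ⇒ runs runs runs runs runs runs quick dog quick dog quick dog quick dog quick dog quick

S ⇒ runs H   [S -> runs H]
runs H ⇒ runs S dog quick   [H -> S dog quick]
runs S dog quick ⇒ runs runs H dog quick   [S -> runs H]
runs runs H dog quick ⇒ runs runs S dog quick dog quick   [H -> S dog quick]
runs runs S dog quick dog quick ⇒ runs runs runs H dog quick dog quick   [S -> runs H]
runs runs runs H dog quick dog quick ⇒ runs runs runs S dog quick dog quick dog quick   [H -> S dog quick]
runs runs runs S dog quick dog quick dog quick ⇒ runs runs runs runs H dog quick dog quick dog quick   [S -> runs H]
runs runs runs runs H dog quick dog quick dog quick ⇒ runs runs runs runs S dog quick dog quick dog quick dog quick   [H -> S dog quick]
runs runs runs runs S dog quick dog quick dog quick dog quick ⇒ runs runs runs runs runs H dog quick dog quick dog quick dog quick   [S -> runs H]
runs runs runs runs runs H dog quick dog quick dog quick dog quick ⇒ runs runs runs runs runs S dog quick dog quick dog quick dog quick dog quick   [H -> S dog quick]
runs runs runs runs runs S dog quick dog quick dog quick dog quick dog quick ⇒ runs runs runs runs runs runs quick dog quick dog quick dog quick dog quick dog quick   [S -> runs quick]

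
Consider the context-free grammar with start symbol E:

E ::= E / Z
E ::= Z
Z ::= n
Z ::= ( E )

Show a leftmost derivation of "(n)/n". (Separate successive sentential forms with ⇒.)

E ⇒ E/Z ⇒ Z/Z ⇒ (E)/Z ⇒ (Z)/Z ⇒ (n)/Z ⇒ (n)/n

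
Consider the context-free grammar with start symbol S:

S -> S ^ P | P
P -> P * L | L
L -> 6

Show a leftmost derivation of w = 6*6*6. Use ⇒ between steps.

S ⇒ P   [S -> P]
P ⇒ P*L   [P -> P * L]
P*L ⇒ P*L*L   [P -> P * L]
P*L*L ⇒ L*L*L   [P -> L]
L*L*L ⇒ 6*L*L   [L -> 6]
6*L*L ⇒ 6*6*L   [L -> 6]
6*6*L ⇒ 6*6*6   [L -> 6]

S ⇒ P ⇒ P*L ⇒ P*L*L ⇒ L*L*L ⇒ 6*L*L ⇒ 6*6*L ⇒ 6*6*6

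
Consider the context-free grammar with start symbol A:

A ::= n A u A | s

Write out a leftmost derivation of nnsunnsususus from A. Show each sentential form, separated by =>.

A => nAuA => nnAuAuA => nnsuAuA => nnsunAuAuA => nnsunnAuAuAuA => nnsunnsuAuAuA => nnsunnsusuAuA => nnsunnsususuA => nnsunnsususus

A => nAuA   [A ::= n A u A]
nAuA => nnAuAuA   [A ::= n A u A]
nnAuAuA => nnsuAuA   [A ::= s]
nnsuAuA => nnsunAuAuA   [A ::= n A u A]
nnsunAuAuA => nnsunnAuAuAuA   [A ::= n A u A]
nnsunnAuAuAuA => nnsunnsuAuAuA   [A ::= s]
nnsunnsuAuAuA => nnsunnsusuAuA   [A ::= s]
nnsunnsusuAuA => nnsunnsususuA   [A ::= s]
nnsunnsususuA => nnsunnsususus   [A ::= s]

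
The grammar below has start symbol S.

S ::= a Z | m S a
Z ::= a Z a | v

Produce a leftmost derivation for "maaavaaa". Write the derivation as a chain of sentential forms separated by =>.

S => mSa => maZa => maaZaa => maaaZaaa => maaavaaa

S => mSa   [S ::= m S a]
mSa => maZa   [S ::= a Z]
maZa => maaZaa   [Z ::= a Z a]
maaZaa => maaaZaaa   [Z ::= a Z a]
maaaZaaa => maaavaaa   [Z ::= v]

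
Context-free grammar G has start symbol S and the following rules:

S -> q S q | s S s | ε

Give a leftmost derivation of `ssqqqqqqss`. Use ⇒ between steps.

S ⇒ sSs   [S -> s S s]
sSs ⇒ ssSss   [S -> s S s]
ssSss ⇒ ssqSqss   [S -> q S q]
ssqSqss ⇒ ssqqSqqss   [S -> q S q]
ssqqSqqss ⇒ ssqqqSqqqss   [S -> q S q]
ssqqqSqqqss ⇒ ssqqqqqqss   [S -> ε]

S⇒sSs⇒ssSss⇒ssqSqss⇒ssqqSqqss⇒ssqqqSqqqss⇒ssqqqqqqss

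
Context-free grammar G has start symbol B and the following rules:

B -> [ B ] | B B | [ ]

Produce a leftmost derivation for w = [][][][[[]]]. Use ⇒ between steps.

B ⇒ BB ⇒ []B ⇒ []BB ⇒ []BBB ⇒ [][]BB ⇒ [][][]B ⇒ [][][][B] ⇒ [][][][[B]] ⇒ [][][][[[]]]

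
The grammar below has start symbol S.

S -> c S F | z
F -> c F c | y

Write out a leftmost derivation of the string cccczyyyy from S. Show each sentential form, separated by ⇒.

S⇒cSF⇒ccSFF⇒cccSFFF⇒ccccSFFFF⇒cccczFFFF⇒cccczyFFF⇒cccczyyFF⇒cccczyyyF⇒cccczyyyy

S ⇒ cSF   [S -> c S F]
cSF ⇒ ccSFF   [S -> c S F]
ccSFF ⇒ cccSFFF   [S -> c S F]
cccSFFF ⇒ ccccSFFFF   [S -> c S F]
ccccSFFFF ⇒ cccczFFFF   [S -> z]
cccczFFFF ⇒ cccczyFFF   [F -> y]
cccczyFFF ⇒ cccczyyFF   [F -> y]
cccczyyFF ⇒ cccczyyyF   [F -> y]
cccczyyyF ⇒ cccczyyyy   [F -> y]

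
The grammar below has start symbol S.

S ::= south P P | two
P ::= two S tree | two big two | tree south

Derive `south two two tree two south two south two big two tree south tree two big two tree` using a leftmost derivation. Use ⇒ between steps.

S ⇒ south P P   [S ::= south P P]
south P P ⇒ south two S tree P   [P ::= two S tree]
south two S tree P ⇒ south two two tree P   [S ::= two]
south two two tree P ⇒ south two two tree two S tree   [P ::= two S tree]
south two two tree two S tree ⇒ south two two tree two south P P tree   [S ::= south P P]
south two two tree two south P P tree ⇒ south two two tree two south two S tree P tree   [P ::= two S tree]
south two two tree two south two S tree P tree ⇒ south two two tree two south two south P P tree P tree   [S ::= south P P]
south two two tree two south two south P P tree P tree ⇒ south two two tree two south two south two big two P tree P tree   [P ::= two big two]
south two two tree two south two south two big two P tree P tree ⇒ south two two tree two south two south two big two tree south tree P tree   [P ::= tree south]
south two two tree two south two south two big two tree south tree P tree ⇒ south two two tree two south two south two big two tree south tree two big two tree   [P ::= two big two]

S ⇒ south P P ⇒ south two S tree P ⇒ south two two tree P ⇒ south two two tree two S tree ⇒ south two two tree two south P P tree ⇒ south two two tree two south two S tree P tree ⇒ south two two tree two south two south P P tree P tree ⇒ south two two tree two south two south two big two P tree P tree ⇒ south two two tree two south two south two big two tree south tree P tree ⇒ south two two tree two south two south two big two tree south tree two big two tree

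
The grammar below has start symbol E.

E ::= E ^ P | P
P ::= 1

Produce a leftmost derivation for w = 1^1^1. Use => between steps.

E => E^P => E^P^P => P^P^P => 1^P^P => 1^1^P => 1^1^1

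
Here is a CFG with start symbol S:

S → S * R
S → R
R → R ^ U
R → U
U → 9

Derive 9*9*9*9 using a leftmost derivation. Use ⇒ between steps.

S ⇒ S*R ⇒ S*R*R ⇒ S*R*R*R ⇒ R*R*R*R ⇒ U*R*R*R ⇒ 9*R*R*R ⇒ 9*U*R*R ⇒ 9*9*R*R ⇒ 9*9*U*R ⇒ 9*9*9*R ⇒ 9*9*9*U ⇒ 9*9*9*9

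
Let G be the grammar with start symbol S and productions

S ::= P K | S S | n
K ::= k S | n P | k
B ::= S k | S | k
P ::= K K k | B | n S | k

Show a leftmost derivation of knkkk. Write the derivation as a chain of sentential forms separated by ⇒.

S ⇒ PK ⇒ KKkK ⇒ kSKkK ⇒ knKkK ⇒ knkkK ⇒ knkkk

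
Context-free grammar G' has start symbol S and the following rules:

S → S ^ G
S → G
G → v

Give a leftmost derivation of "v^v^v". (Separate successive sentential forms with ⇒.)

S ⇒ S^G   [S → S ^ G]
S^G ⇒ S^G^G   [S → S ^ G]
S^G^G ⇒ G^G^G   [S → G]
G^G^G ⇒ v^G^G   [G → v]
v^G^G ⇒ v^v^G   [G → v]
v^v^G ⇒ v^v^v   [G → v]

S ⇒ S^G ⇒ S^G^G ⇒ G^G^G ⇒ v^G^G ⇒ v^v^G ⇒ v^v^v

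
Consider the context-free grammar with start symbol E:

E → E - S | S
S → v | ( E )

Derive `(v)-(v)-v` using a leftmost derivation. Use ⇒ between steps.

E ⇒ E-S ⇒ E-S-S ⇒ S-S-S ⇒ (E)-S-S ⇒ (S)-S-S ⇒ (v)-S-S ⇒ (v)-(E)-S ⇒ (v)-(S)-S ⇒ (v)-(v)-S ⇒ (v)-(v)-v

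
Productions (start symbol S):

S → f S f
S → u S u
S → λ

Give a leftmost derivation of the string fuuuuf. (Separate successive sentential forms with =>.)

S => fSf => fuSuf => fuuSuuf => fuuuuf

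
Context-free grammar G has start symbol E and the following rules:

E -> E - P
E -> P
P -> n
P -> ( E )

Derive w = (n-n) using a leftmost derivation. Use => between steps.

E => P   [E -> P]
P => (E)   [P -> ( E )]
(E) => (E-P)   [E -> E - P]
(E-P) => (P-P)   [E -> P]
(P-P) => (n-P)   [P -> n]
(n-P) => (n-n)   [P -> n]

E => P => (E) => (E-P) => (P-P) => (n-P) => (n-n)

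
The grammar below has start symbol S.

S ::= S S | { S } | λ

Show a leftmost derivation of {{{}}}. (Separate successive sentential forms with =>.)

S => {S} => {{S}} => {{{S}}} => {{{}}}

S => {S}   [S ::= { S }]
{S} => {{S}}   [S ::= { S }]
{{S}} => {{{S}}}   [S ::= { S }]
{{{S}}} => {{{}}}   [S ::= λ]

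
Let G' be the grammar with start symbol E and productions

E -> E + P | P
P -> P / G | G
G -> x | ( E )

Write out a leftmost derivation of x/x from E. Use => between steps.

E => P => P/G => G/G => x/G => x/x

E => P   [E -> P]
P => P/G   [P -> P / G]
P/G => G/G   [P -> G]
G/G => x/G   [G -> x]
x/G => x/x   [G -> x]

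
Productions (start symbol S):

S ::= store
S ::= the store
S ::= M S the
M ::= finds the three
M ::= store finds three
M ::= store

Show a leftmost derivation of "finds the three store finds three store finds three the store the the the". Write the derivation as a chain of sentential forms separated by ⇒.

S ⇒ M S the ⇒ finds the three S the ⇒ finds the three M S the the ⇒ finds the three store finds three S the the ⇒ finds the three store finds three M S the the the ⇒ finds the three store finds three store finds three S the the the ⇒ finds the three store finds three store finds three the store the the the

S ⇒ M S the   [S ::= M S the]
M S the ⇒ finds the three S the   [M ::= finds the three]
finds the three S the ⇒ finds the three M S the the   [S ::= M S the]
finds the three M S the the ⇒ finds the three store finds three S the the   [M ::= store finds three]
finds the three store finds three S the the ⇒ finds the three store finds three M S the the the   [S ::= M S the]
finds the three store finds three M S the the the ⇒ finds the three store finds three store finds three S the the the   [M ::= store finds three]
finds the three store finds three store finds three S the the the ⇒ finds the three store finds three store finds three the store the the the   [S ::= the store]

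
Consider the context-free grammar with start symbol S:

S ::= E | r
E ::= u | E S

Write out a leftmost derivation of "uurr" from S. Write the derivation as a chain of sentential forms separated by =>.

S => E   [S ::= E]
E => ES   [E ::= E S]
ES => ESS   [E ::= E S]
ESS => uSS   [E ::= u]
uSS => uES   [S ::= E]
uES => uESS   [E ::= E S]
uESS => uuSS   [E ::= u]
uuSS => uurS   [S ::= r]
uurS => uurr   [S ::= r]

S => E => ES => ESS => uSS => uES => uESS => uuSS => uurS => uurr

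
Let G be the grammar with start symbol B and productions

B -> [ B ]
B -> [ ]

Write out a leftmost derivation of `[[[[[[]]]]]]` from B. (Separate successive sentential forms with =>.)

B => [B]   [B -> [ B ]]
[B] => [[B]]   [B -> [ B ]]
[[B]] => [[[B]]]   [B -> [ B ]]
[[[B]]] => [[[[B]]]]   [B -> [ B ]]
[[[[B]]]] => [[[[[B]]]]]   [B -> [ B ]]
[[[[[B]]]]] => [[[[[[]]]]]]   [B -> [ ]]

B=>[B]=>[[B]]=>[[[B]]]=>[[[[B]]]]=>[[[[[B]]]]]=>[[[[[[]]]]]]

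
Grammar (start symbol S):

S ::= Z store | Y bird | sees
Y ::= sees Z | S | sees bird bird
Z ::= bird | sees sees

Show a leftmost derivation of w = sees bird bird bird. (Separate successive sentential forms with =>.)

S => Y bird   [S ::= Y bird]
Y bird => S bird   [Y ::= S]
S bird => Y bird bird   [S ::= Y bird]
Y bird bird => sees Z bird bird   [Y ::= sees Z]
sees Z bird bird => sees bird bird bird   [Z ::= bird]

S => Y bird => S bird => Y bird bird => sees Z bird bird => sees bird bird bird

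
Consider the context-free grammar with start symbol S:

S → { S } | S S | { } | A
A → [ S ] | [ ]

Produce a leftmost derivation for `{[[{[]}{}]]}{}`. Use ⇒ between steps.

S ⇒ SS ⇒ {S}S ⇒ {A}S ⇒ {[S]}S ⇒ {[A]}S ⇒ {[[S]]}S ⇒ {[[SS]]}S ⇒ {[[{S}S]]}S ⇒ {[[{A}S]]}S ⇒ {[[{[]}S]]}S ⇒ {[[{[]}{}]]}S ⇒ {[[{[]}{}]]}{}

S ⇒ SS   [S → S S]
SS ⇒ {S}S   [S → { S }]
{S}S ⇒ {A}S   [S → A]
{A}S ⇒ {[S]}S   [A → [ S ]]
{[S]}S ⇒ {[A]}S   [S → A]
{[A]}S ⇒ {[[S]]}S   [A → [ S ]]
{[[S]]}S ⇒ {[[SS]]}S   [S → S S]
{[[SS]]}S ⇒ {[[{S}S]]}S   [S → { S }]
{[[{S}S]]}S ⇒ {[[{A}S]]}S   [S → A]
{[[{A}S]]}S ⇒ {[[{[]}S]]}S   [A → [ ]]
{[[{[]}S]]}S ⇒ {[[{[]}{}]]}S   [S → { }]
{[[{[]}{}]]}S ⇒ {[[{[]}{}]]}{}   [S → { }]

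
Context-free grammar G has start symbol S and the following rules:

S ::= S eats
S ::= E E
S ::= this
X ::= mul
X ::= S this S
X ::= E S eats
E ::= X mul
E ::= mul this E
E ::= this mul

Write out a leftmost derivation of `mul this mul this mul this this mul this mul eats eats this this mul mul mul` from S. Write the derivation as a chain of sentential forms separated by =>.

S => E E => mul this E E => mul this mul this E E => mul this mul this mul this E E => mul this mul this mul this X mul E => mul this mul this mul this S this S mul E => mul this mul this mul this S eats this S mul E => mul this mul this mul this S eats eats this S mul E => mul this mul this mul this E E eats eats this S mul E => mul this mul this mul this this mul E eats eats this S mul E => mul this mul this mul this this mul this mul eats eats this S mul E => mul this mul this mul this this mul this mul eats eats this this mul E => mul this mul this mul this this mul this mul eats eats this this mul X mul => mul this mul this mul this this mul this mul eats eats this this mul mul mul

S => E E   [S ::= E E]
E E => mul this E E   [E ::= mul this E]
mul this E E => mul this mul this E E   [E ::= mul this E]
mul this mul this E E => mul this mul this mul this E E   [E ::= mul this E]
mul this mul this mul this E E => mul this mul this mul this X mul E   [E ::= X mul]
mul this mul this mul this X mul E => mul this mul this mul this S this S mul E   [X ::= S this S]
mul this mul this mul this S this S mul E => mul this mul this mul this S eats this S mul E   [S ::= S eats]
mul this mul this mul this S eats this S mul E => mul this mul this mul this S eats eats this S mul E   [S ::= S eats]
mul this mul this mul this S eats eats this S mul E => mul this mul this mul this E E eats eats this S mul E   [S ::= E E]
mul this mul this mul this E E eats eats this S mul E => mul this mul this mul this this mul E eats eats this S mul E   [E ::= this mul]
mul this mul this mul this this mul E eats eats this S mul E => mul this mul this mul this this mul this mul eats eats this S mul E   [E ::= this mul]
mul this mul this mul this this mul this mul eats eats this S mul E => mul this mul this mul this this mul this mul eats eats this this mul E   [S ::= this]
mul this mul this mul this this mul this mul eats eats this this mul E => mul this mul this mul this this mul this mul eats eats this this mul X mul   [E ::= X mul]
mul this mul this mul this this mul this mul eats eats this this mul X mul => mul this mul this mul this this mul this mul eats eats this this mul mul mul   [X ::= mul]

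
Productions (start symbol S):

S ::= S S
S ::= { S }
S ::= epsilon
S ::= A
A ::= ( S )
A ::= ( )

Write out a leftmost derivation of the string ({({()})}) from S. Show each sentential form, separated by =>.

S => A => (S) => ({S}) => ({A}) => ({(S)}) => ({({S})}) => ({({A})}) => ({({()})})

S => A   [S ::= A]
A => (S)   [A ::= ( S )]
(S) => ({S})   [S ::= { S }]
({S}) => ({A})   [S ::= A]
({A}) => ({(S)})   [A ::= ( S )]
({(S)}) => ({({S})})   [S ::= { S }]
({({S})}) => ({({A})})   [S ::= A]
({({A})}) => ({({()})})   [A ::= ( )]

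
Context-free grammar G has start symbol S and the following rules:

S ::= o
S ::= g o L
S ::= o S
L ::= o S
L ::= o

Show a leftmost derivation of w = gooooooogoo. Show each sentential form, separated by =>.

S => goL   [S ::= g o L]
goL => gooS   [L ::= o S]
gooS => goooS   [S ::= o S]
goooS => gooooS   [S ::= o S]
gooooS => goooooS   [S ::= o S]
goooooS => gooooooS   [S ::= o S]
gooooooS => goooooooS   [S ::= o S]
goooooooS => gooooooogoL   [S ::= g o L]
gooooooogoL => gooooooogoo   [L ::= o]

S => goL => gooS => goooS => gooooS => goooooS => gooooooS => goooooooS => gooooooogoL => gooooooogoo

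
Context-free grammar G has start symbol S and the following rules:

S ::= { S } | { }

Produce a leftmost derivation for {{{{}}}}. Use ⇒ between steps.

S ⇒ {S} ⇒ {{S}} ⇒ {{{S}}} ⇒ {{{{}}}}

S ⇒ {S}   [S ::= { S }]
{S} ⇒ {{S}}   [S ::= { S }]
{{S}} ⇒ {{{S}}}   [S ::= { S }]
{{{S}}} ⇒ {{{{}}}}   [S ::= { }]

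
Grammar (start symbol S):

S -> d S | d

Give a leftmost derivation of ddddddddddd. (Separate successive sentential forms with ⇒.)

S ⇒ dS ⇒ ddS ⇒ dddS ⇒ ddddS ⇒ dddddS ⇒ ddddddS ⇒ dddddddS ⇒ ddddddddS ⇒ dddddddddS ⇒ ddddddddddS ⇒ ddddddddddd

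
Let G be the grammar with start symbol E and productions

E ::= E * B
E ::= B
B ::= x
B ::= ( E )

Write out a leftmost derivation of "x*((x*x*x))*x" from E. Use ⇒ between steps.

E ⇒ E*B   [E ::= E * B]
E*B ⇒ E*B*B   [E ::= E * B]
E*B*B ⇒ B*B*B   [E ::= B]
B*B*B ⇒ x*B*B   [B ::= x]
x*B*B ⇒ x*(E)*B   [B ::= ( E )]
x*(E)*B ⇒ x*(B)*B   [E ::= B]
x*(B)*B ⇒ x*((E))*B   [B ::= ( E )]
x*((E))*B ⇒ x*((E*B))*B   [E ::= E * B]
x*((E*B))*B ⇒ x*((E*B*B))*B   [E ::= E * B]
x*((E*B*B))*B ⇒ x*((B*B*B))*B   [E ::= B]
x*((B*B*B))*B ⇒ x*((x*B*B))*B   [B ::= x]
x*((x*B*B))*B ⇒ x*((x*x*B))*B   [B ::= x]
x*((x*x*B))*B ⇒ x*((x*x*x))*B   [B ::= x]
x*((x*x*x))*B ⇒ x*((x*x*x))*x   [B ::= x]

E⇒E*B⇒E*B*B⇒B*B*B⇒x*B*B⇒x*(E)*B⇒x*(B)*B⇒x*((E))*B⇒x*((E*B))*B⇒x*((E*B*B))*B⇒x*((B*B*B))*B⇒x*((x*B*B))*B⇒x*((x*x*B))*B⇒x*((x*x*x))*B⇒x*((x*x*x))*x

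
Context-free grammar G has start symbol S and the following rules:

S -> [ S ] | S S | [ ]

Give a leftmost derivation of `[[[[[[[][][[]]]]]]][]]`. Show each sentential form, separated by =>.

S=>[S]=>[SS]=>[[S]S]=>[[[S]]S]=>[[[[S]]]S]=>[[[[[S]]]]S]=>[[[[[[S]]]]]S]=>[[[[[[SS]]]]]S]=>[[[[[[SSS]]]]]S]=>[[[[[[[]SS]]]]]S]=>[[[[[[[][]S]]]]]S]=>[[[[[[[][][S]]]]]]S]=>[[[[[[[][][[]]]]]]]S]=>[[[[[[[][][[]]]]]]][]]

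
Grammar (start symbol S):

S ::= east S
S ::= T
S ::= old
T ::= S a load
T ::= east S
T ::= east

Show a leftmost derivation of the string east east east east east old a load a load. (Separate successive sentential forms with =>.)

S => east S => east T => east S a load => east T a load => east east S a load => east east T a load => east east east S a load => east east east T a load => east east east S a load a load => east east east east S a load a load => east east east east east S a load a load => east east east east east old a load a load

S => east S   [S ::= east S]
east S => east T   [S ::= T]
east T => east S a load   [T ::= S a load]
east S a load => east T a load   [S ::= T]
east T a load => east east S a load   [T ::= east S]
east east S a load => east east T a load   [S ::= T]
east east T a load => east east east S a load   [T ::= east S]
east east east S a load => east east east T a load   [S ::= T]
east east east T a load => east east east S a load a load   [T ::= S a load]
east east east S a load a load => east east east east S a load a load   [S ::= east S]
east east east east S a load a load => east east east east east S a load a load   [S ::= east S]
east east east east east S a load a load => east east east east east old a load a load   [S ::= old]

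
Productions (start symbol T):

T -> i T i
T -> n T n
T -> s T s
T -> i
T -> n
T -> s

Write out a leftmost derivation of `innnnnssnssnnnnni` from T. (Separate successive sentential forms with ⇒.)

T ⇒ iTi ⇒ inTni ⇒ innTnni ⇒ innnTnnni ⇒ innnnTnnnni ⇒ innnnnTnnnnni ⇒ innnnnsTsnnnnni ⇒ innnnnssTssnnnnni ⇒ innnnnssnssnnnnni

T ⇒ iTi   [T -> i T i]
iTi ⇒ inTni   [T -> n T n]
inTni ⇒ innTnni   [T -> n T n]
innTnni ⇒ innnTnnni   [T -> n T n]
innnTnnni ⇒ innnnTnnnni   [T -> n T n]
innnnTnnnni ⇒ innnnnTnnnnni   [T -> n T n]
innnnnTnnnnni ⇒ innnnnsTsnnnnni   [T -> s T s]
innnnnsTsnnnnni ⇒ innnnnssTssnnnnni   [T -> s T s]
innnnnssTssnnnnni ⇒ innnnnssnssnnnnni   [T -> n]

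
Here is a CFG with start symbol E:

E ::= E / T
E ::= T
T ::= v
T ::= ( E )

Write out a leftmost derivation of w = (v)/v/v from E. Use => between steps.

E=>E/T=>E/T/T=>T/T/T=>(E)/T/T=>(T)/T/T=>(v)/T/T=>(v)/v/T=>(v)/v/v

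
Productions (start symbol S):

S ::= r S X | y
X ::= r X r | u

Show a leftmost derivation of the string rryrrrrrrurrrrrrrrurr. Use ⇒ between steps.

S ⇒ rSX ⇒ rrSXX ⇒ rryXX ⇒ rryrXrX ⇒ rryrrXrrX ⇒ rryrrrXrrrX ⇒ rryrrrrXrrrrX ⇒ rryrrrrrXrrrrrX ⇒ rryrrrrrrXrrrrrrX ⇒ rryrrrrrrurrrrrrX ⇒ rryrrrrrrurrrrrrrXr ⇒ rryrrrrrrurrrrrrrrXrr ⇒ rryrrrrrrurrrrrrrrurr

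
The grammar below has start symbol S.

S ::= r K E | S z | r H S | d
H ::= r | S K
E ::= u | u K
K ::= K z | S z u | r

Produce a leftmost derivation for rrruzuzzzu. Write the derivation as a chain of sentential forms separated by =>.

S=>rKE=>rKzE=>rKzzE=>rKzzzE=>rSzuzzzE=>rrKEzuzzzE=>rrrEzuzzzE=>rrruzuzzzE=>rrruzuzzzu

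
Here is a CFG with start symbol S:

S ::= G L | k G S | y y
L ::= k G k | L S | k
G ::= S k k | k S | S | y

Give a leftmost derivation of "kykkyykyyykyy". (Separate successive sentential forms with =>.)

S => kGS => kyS => kykGS => kykSS => kykkGSS => kykkSSS => kykkyySS => kykkyyGLS => kykkyySLS => kykkyykGSLS => kykkyykySLS => kykkyykyyyLS => kykkyykyyykS => kykkyykyyykyy

S => kGS   [S ::= k G S]
kGS => kyS   [G ::= y]
kyS => kykGS   [S ::= k G S]
kykGS => kykSS   [G ::= S]
kykSS => kykkGSS   [S ::= k G S]
kykkGSS => kykkSSS   [G ::= S]
kykkSSS => kykkyySS   [S ::= y y]
kykkyySS => kykkyyGLS   [S ::= G L]
kykkyyGLS => kykkyySLS   [G ::= S]
kykkyySLS => kykkyykGSLS   [S ::= k G S]
kykkyykGSLS => kykkyykySLS   [G ::= y]
kykkyykySLS => kykkyykyyyLS   [S ::= y y]
kykkyykyyyLS => kykkyykyyykS   [L ::= k]
kykkyykyyykS => kykkyykyyykyy   [S ::= y y]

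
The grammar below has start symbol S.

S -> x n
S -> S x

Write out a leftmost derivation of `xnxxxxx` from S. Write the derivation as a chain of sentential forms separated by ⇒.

S ⇒ Sx   [S -> S x]
Sx ⇒ Sxx   [S -> S x]
Sxx ⇒ Sxxx   [S -> S x]
Sxxx ⇒ Sxxxx   [S -> S x]
Sxxxx ⇒ Sxxxxx   [S -> S x]
Sxxxxx ⇒ xnxxxxx   [S -> x n]

S⇒Sx⇒Sxx⇒Sxxx⇒Sxxxx⇒Sxxxxx⇒xnxxxxx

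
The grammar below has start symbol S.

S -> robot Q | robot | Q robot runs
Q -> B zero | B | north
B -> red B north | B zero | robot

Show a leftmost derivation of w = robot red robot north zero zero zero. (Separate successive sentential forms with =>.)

S => robot Q => robot B => robot B zero => robot B zero zero => robot B zero zero zero => robot red B north zero zero zero => robot red robot north zero zero zero

S => robot Q   [S -> robot Q]
robot Q => robot B   [Q -> B]
robot B => robot B zero   [B -> B zero]
robot B zero => robot B zero zero   [B -> B zero]
robot B zero zero => robot B zero zero zero   [B -> B zero]
robot B zero zero zero => robot red B north zero zero zero   [B -> red B north]
robot red B north zero zero zero => robot red robot north zero zero zero   [B -> robot]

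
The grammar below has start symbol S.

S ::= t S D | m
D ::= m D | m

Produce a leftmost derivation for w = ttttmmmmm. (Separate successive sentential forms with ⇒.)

S ⇒ tSD ⇒ ttSDD ⇒ tttSDDD ⇒ ttttSDDDD ⇒ ttttmDDDD ⇒ ttttmmDDD ⇒ ttttmmmDD ⇒ ttttmmmmD ⇒ ttttmmmmm

S ⇒ tSD   [S ::= t S D]
tSD ⇒ ttSDD   [S ::= t S D]
ttSDD ⇒ tttSDDD   [S ::= t S D]
tttSDDD ⇒ ttttSDDDD   [S ::= t S D]
ttttSDDDD ⇒ ttttmDDDD   [S ::= m]
ttttmDDDD ⇒ ttttmmDDD   [D ::= m]
ttttmmDDD ⇒ ttttmmmDD   [D ::= m]
ttttmmmDD ⇒ ttttmmmmD   [D ::= m]
ttttmmmmD ⇒ ttttmmmmm   [D ::= m]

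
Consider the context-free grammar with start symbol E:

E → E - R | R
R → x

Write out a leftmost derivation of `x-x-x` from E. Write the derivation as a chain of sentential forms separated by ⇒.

E ⇒ E-R ⇒ E-R-R ⇒ R-R-R ⇒ x-R-R ⇒ x-x-R ⇒ x-x-x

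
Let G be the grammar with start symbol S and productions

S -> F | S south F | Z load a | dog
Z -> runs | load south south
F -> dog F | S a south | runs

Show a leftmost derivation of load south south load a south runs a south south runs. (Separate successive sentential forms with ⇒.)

S ⇒ S south F ⇒ S south F south F ⇒ Z load a south F south F ⇒ load south south load a south F south F ⇒ load south south load a south S a south south F ⇒ load south south load a south F a south south F ⇒ load south south load a south runs a south south F ⇒ load south south load a south runs a south south runs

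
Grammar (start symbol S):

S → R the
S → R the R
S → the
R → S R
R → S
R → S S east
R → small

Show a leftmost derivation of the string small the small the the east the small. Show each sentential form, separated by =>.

S => R the R   [S → R the R]
R the R => S S east the R   [R → S S east]
S S east the R => R the S east the R   [S → R the]
R the S east the R => S R the S east the R   [R → S R]
S R the S east the R => R the R the S east the R   [S → R the]
R the R the S east the R => small the R the S east the R   [R → small]
small the R the S east the R => small the small the S east the R   [R → small]
small the small the S east the R => small the small the the east the R   [S → the]
small the small the the east the R => small the small the the east the small   [R → small]

S => R the R => S S east the R => R the S east the R => S R the S east the R => R the R the S east the R => small the R the S east the R => small the small the S east the R => small the small the the east the R => small the small the the east the small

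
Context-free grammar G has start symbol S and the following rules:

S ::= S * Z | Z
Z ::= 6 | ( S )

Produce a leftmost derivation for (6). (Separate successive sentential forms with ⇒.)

S ⇒ Z   [S ::= Z]
Z ⇒ (S)   [Z ::= ( S )]
(S) ⇒ (Z)   [S ::= Z]
(Z) ⇒ (6)   [Z ::= 6]

S ⇒ Z ⇒ (S) ⇒ (Z) ⇒ (6)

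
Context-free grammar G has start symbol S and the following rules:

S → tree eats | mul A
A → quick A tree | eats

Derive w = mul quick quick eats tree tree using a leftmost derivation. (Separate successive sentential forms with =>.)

S => mul A => mul quick A tree => mul quick quick A tree tree => mul quick quick eats tree tree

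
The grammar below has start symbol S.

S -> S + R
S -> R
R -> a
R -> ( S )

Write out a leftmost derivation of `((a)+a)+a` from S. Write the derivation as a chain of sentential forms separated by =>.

S => S+R   [S -> S + R]
S+R => R+R   [S -> R]
R+R => (S)+R   [R -> ( S )]
(S)+R => (S+R)+R   [S -> S + R]
(S+R)+R => (R+R)+R   [S -> R]
(R+R)+R => ((S)+R)+R   [R -> ( S )]
((S)+R)+R => ((R)+R)+R   [S -> R]
((R)+R)+R => ((a)+R)+R   [R -> a]
((a)+R)+R => ((a)+a)+R   [R -> a]
((a)+a)+R => ((a)+a)+a   [R -> a]

S=>S+R=>R+R=>(S)+R=>(S+R)+R=>(R+R)+R=>((S)+R)+R=>((R)+R)+R=>((a)+R)+R=>((a)+a)+R=>((a)+a)+a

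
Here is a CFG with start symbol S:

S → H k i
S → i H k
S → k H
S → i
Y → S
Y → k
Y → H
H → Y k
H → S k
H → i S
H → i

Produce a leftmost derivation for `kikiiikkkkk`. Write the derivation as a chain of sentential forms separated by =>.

S => kH   [S → k H]
kH => kSk   [H → S k]
kSk => kiHkk   [S → i H k]
kiHkk => kiYkkk   [H → Y k]
kiYkkk => kiSkkk   [Y → S]
kiSkkk => kikHkkk   [S → k H]
kikHkkk => kikiSkkk   [H → i S]
kikiSkkk => kikiiHkkkk   [S → i H k]
kikiiHkkkk => kikiiSkkkkk   [H → S k]
kikiiSkkkkk => kikiiikkkkk   [S → i]

S=>kH=>kSk=>kiHkk=>kiYkkk=>kiSkkk=>kikHkkk=>kikiSkkk=>kikiiHkkkk=>kikiiSkkkkk=>kikiiikkkkk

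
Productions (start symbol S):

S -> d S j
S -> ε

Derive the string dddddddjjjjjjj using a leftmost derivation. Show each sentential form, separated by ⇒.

S ⇒ dSj ⇒ ddSjj ⇒ dddSjjj ⇒ ddddSjjjj ⇒ dddddSjjjjj ⇒ ddddddSjjjjjj ⇒ dddddddSjjjjjjj ⇒ dddddddjjjjjjj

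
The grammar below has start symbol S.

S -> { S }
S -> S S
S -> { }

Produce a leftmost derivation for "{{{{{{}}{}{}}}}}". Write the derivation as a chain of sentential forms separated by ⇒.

S⇒{S}⇒{{S}}⇒{{{S}}}⇒{{{{S}}}}⇒{{{{SS}}}}⇒{{{{SSS}}}}⇒{{{{{S}SS}}}}⇒{{{{{{}}SS}}}}⇒{{{{{{}}{}S}}}}⇒{{{{{{}}{}{}}}}}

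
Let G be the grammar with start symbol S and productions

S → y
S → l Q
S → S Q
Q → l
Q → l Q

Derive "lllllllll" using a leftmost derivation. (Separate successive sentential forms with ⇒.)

S ⇒ SQ   [S → S Q]
SQ ⇒ lQQ   [S → l Q]
lQQ ⇒ llQQ   [Q → l Q]
llQQ ⇒ lllQQ   [Q → l Q]
lllQQ ⇒ llllQQ   [Q → l Q]
llllQQ ⇒ lllllQQ   [Q → l Q]
lllllQQ ⇒ llllllQQ   [Q → l Q]
llllllQQ ⇒ lllllllQQ   [Q → l Q]
lllllllQQ ⇒ llllllllQ   [Q → l]
llllllllQ ⇒ lllllllll   [Q → l]

S⇒SQ⇒lQQ⇒llQQ⇒lllQQ⇒llllQQ⇒lllllQQ⇒llllllQQ⇒lllllllQQ⇒llllllllQ⇒lllllllll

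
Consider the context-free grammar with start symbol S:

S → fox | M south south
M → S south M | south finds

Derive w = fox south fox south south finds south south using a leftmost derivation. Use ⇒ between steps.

S ⇒ M south south ⇒ S south M south south ⇒ fox south M south south ⇒ fox south S south M south south ⇒ fox south fox south M south south ⇒ fox south fox south south finds south south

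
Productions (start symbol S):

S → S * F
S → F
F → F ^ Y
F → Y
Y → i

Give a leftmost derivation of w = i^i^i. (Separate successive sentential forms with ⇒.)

S⇒F⇒F^Y⇒F^Y^Y⇒Y^Y^Y⇒i^Y^Y⇒i^i^Y⇒i^i^i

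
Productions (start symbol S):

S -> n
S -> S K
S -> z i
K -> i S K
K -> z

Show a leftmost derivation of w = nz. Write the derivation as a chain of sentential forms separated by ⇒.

S ⇒ SK   [S -> S K]
SK ⇒ nK   [S -> n]
nK ⇒ nz   [K -> z]

S⇒SK⇒nK⇒nz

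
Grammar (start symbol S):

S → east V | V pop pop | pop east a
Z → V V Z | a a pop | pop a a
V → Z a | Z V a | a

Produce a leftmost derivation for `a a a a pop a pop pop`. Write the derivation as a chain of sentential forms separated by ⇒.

S ⇒ V pop pop   [S → V pop pop]
V pop pop ⇒ Z a pop pop   [V → Z a]
Z a pop pop ⇒ V V Z a pop pop   [Z → V V Z]
V V Z a pop pop ⇒ a V Z a pop pop   [V → a]
a V Z a pop pop ⇒ a a Z a pop pop   [V → a]
a a Z a pop pop ⇒ a a a a pop a pop pop   [Z → a a pop]

S ⇒ V pop pop ⇒ Z a pop pop ⇒ V V Z a pop pop ⇒ a V Z a pop pop ⇒ a a Z a pop pop ⇒ a a a a pop a pop pop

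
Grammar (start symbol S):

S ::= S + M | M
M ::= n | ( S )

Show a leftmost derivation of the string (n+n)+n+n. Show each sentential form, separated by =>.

S => S+M   [S ::= S + M]
S+M => S+M+M   [S ::= S + M]
S+M+M => M+M+M   [S ::= M]
M+M+M => (S)+M+M   [M ::= ( S )]
(S)+M+M => (S+M)+M+M   [S ::= S + M]
(S+M)+M+M => (M+M)+M+M   [S ::= M]
(M+M)+M+M => (n+M)+M+M   [M ::= n]
(n+M)+M+M => (n+n)+M+M   [M ::= n]
(n+n)+M+M => (n+n)+n+M   [M ::= n]
(n+n)+n+M => (n+n)+n+n   [M ::= n]

S=>S+M=>S+M+M=>M+M+M=>(S)+M+M=>(S+M)+M+M=>(M+M)+M+M=>(n+M)+M+M=>(n+n)+M+M=>(n+n)+n+M=>(n+n)+n+n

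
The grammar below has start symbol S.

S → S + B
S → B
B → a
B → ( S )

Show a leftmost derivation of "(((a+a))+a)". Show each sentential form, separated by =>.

S=>B=>(S)=>(S+B)=>(B+B)=>((S)+B)=>((B)+B)=>(((S))+B)=>(((S+B))+B)=>(((B+B))+B)=>(((a+B))+B)=>(((a+a))+B)=>(((a+a))+a)

S => B   [S → B]
B => (S)   [B → ( S )]
(S) => (S+B)   [S → S + B]
(S+B) => (B+B)   [S → B]
(B+B) => ((S)+B)   [B → ( S )]
((S)+B) => ((B)+B)   [S → B]
((B)+B) => (((S))+B)   [B → ( S )]
(((S))+B) => (((S+B))+B)   [S → S + B]
(((S+B))+B) => (((B+B))+B)   [S → B]
(((B+B))+B) => (((a+B))+B)   [B → a]
(((a+B))+B) => (((a+a))+B)   [B → a]
(((a+a))+B) => (((a+a))+a)   [B → a]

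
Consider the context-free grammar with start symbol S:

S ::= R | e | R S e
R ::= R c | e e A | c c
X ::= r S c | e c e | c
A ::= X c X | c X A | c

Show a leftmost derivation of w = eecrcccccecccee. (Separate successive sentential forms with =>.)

S => RSe   [S ::= R S e]
RSe => RcSe   [R ::= R c]
RcSe => eeAcSe   [R ::= e e A]
eeAcSe => eecXAcSe   [A ::= c X A]
eecXAcSe => eecrScAcSe   [X ::= r S c]
eecrScAcSe => eecrRSecAcSe   [S ::= R S e]
eecrRSecAcSe => eecrRcSecAcSe   [R ::= R c]
eecrRcSecAcSe => eecrcccSecAcSe   [R ::= c c]
eecrcccSecAcSe => eecrcccRecAcSe   [S ::= R]
eecrcccRecAcSe => eecrcccccecAcSe   [R ::= c c]
eecrcccccecAcSe => eecrcccccecccSe   [A ::= c]
eecrcccccecccSe => eecrcccccecccee   [S ::= e]

S => RSe => RcSe => eeAcSe => eecXAcSe => eecrScAcSe => eecrRSecAcSe => eecrRcSecAcSe => eecrcccSecAcSe => eecrcccRecAcSe => eecrcccccecAcSe => eecrcccccecccSe => eecrcccccecccee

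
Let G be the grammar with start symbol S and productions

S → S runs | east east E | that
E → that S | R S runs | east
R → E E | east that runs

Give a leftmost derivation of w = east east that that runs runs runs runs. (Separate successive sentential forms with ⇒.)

S ⇒ east east E   [S → east east E]
east east E ⇒ east east that S   [E → that S]
east east that S ⇒ east east that S runs   [S → S runs]
east east that S runs ⇒ east east that S runs runs   [S → S runs]
east east that S runs runs ⇒ east east that S runs runs runs   [S → S runs]
east east that S runs runs runs ⇒ east east that S runs runs runs runs   [S → S runs]
east east that S runs runs runs runs ⇒ east east that that runs runs runs runs   [S → that]

S ⇒ east east E ⇒ east east that S ⇒ east east that S runs ⇒ east east that S runs runs ⇒ east east that S runs runs runs ⇒ east east that S runs runs runs runs ⇒ east east that that runs runs runs runs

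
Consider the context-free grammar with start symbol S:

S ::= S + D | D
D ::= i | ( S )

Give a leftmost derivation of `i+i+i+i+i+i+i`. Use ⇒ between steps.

S ⇒ S+D   [S ::= S + D]
S+D ⇒ S+D+D   [S ::= S + D]
S+D+D ⇒ S+D+D+D   [S ::= S + D]
S+D+D+D ⇒ S+D+D+D+D   [S ::= S + D]
S+D+D+D+D ⇒ S+D+D+D+D+D   [S ::= S + D]
S+D+D+D+D+D ⇒ S+D+D+D+D+D+D   [S ::= S + D]
S+D+D+D+D+D+D ⇒ D+D+D+D+D+D+D   [S ::= D]
D+D+D+D+D+D+D ⇒ i+D+D+D+D+D+D   [D ::= i]
i+D+D+D+D+D+D ⇒ i+i+D+D+D+D+D   [D ::= i]
i+i+D+D+D+D+D ⇒ i+i+i+D+D+D+D   [D ::= i]
i+i+i+D+D+D+D ⇒ i+i+i+i+D+D+D   [D ::= i]
i+i+i+i+D+D+D ⇒ i+i+i+i+i+D+D   [D ::= i]
i+i+i+i+i+D+D ⇒ i+i+i+i+i+i+D   [D ::= i]
i+i+i+i+i+i+D ⇒ i+i+i+i+i+i+i   [D ::= i]

S ⇒ S+D ⇒ S+D+D ⇒ S+D+D+D ⇒ S+D+D+D+D ⇒ S+D+D+D+D+D ⇒ S+D+D+D+D+D+D ⇒ D+D+D+D+D+D+D ⇒ i+D+D+D+D+D+D ⇒ i+i+D+D+D+D+D ⇒ i+i+i+D+D+D+D ⇒ i+i+i+i+D+D+D ⇒ i+i+i+i+i+D+D ⇒ i+i+i+i+i+i+D ⇒ i+i+i+i+i+i+i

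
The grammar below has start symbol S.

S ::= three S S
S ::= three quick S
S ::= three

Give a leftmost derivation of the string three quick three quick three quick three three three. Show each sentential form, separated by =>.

S => three quick S => three quick three quick S => three quick three quick three quick S => three quick three quick three quick three S S => three quick three quick three quick three three S => three quick three quick three quick three three three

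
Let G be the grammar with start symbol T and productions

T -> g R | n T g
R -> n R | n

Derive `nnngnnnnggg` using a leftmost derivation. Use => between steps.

T => nTg => nnTgg => nnnTggg => nnngRggg => nnngnRggg => nnngnnRggg => nnngnnnRggg => nnngnnnnggg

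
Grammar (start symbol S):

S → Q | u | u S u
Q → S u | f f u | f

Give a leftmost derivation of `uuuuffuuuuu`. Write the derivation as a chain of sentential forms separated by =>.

S => uSu => uuSuu => uuuSuuu => uuuuSuuuu => uuuuQuuuu => uuuuffuuuuu

S => uSu   [S → u S u]
uSu => uuSuu   [S → u S u]
uuSuu => uuuSuuu   [S → u S u]
uuuSuuu => uuuuSuuuu   [S → u S u]
uuuuSuuuu => uuuuQuuuu   [S → Q]
uuuuQuuuu => uuuuffuuuuu   [Q → f f u]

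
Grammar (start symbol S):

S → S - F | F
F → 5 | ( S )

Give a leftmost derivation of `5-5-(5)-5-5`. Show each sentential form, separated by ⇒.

S ⇒ S-F ⇒ S-F-F ⇒ S-F-F-F ⇒ S-F-F-F-F ⇒ F-F-F-F-F ⇒ 5-F-F-F-F ⇒ 5-5-F-F-F ⇒ 5-5-(S)-F-F ⇒ 5-5-(F)-F-F ⇒ 5-5-(5)-F-F ⇒ 5-5-(5)-5-F ⇒ 5-5-(5)-5-5

S ⇒ S-F   [S → S - F]
S-F ⇒ S-F-F   [S → S - F]
S-F-F ⇒ S-F-F-F   [S → S - F]
S-F-F-F ⇒ S-F-F-F-F   [S → S - F]
S-F-F-F-F ⇒ F-F-F-F-F   [S → F]
F-F-F-F-F ⇒ 5-F-F-F-F   [F → 5]
5-F-F-F-F ⇒ 5-5-F-F-F   [F → 5]
5-5-F-F-F ⇒ 5-5-(S)-F-F   [F → ( S )]
5-5-(S)-F-F ⇒ 5-5-(F)-F-F   [S → F]
5-5-(F)-F-F ⇒ 5-5-(5)-F-F   [F → 5]
5-5-(5)-F-F ⇒ 5-5-(5)-5-F   [F → 5]
5-5-(5)-5-F ⇒ 5-5-(5)-5-5   [F → 5]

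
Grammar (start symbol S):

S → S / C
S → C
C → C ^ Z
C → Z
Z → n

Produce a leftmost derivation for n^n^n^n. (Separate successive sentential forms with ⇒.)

S ⇒ C ⇒ C^Z ⇒ C^Z^Z ⇒ C^Z^Z^Z ⇒ Z^Z^Z^Z ⇒ n^Z^Z^Z ⇒ n^n^Z^Z ⇒ n^n^n^Z ⇒ n^n^n^n

S ⇒ C   [S → C]
C ⇒ C^Z   [C → C ^ Z]
C^Z ⇒ C^Z^Z   [C → C ^ Z]
C^Z^Z ⇒ C^Z^Z^Z   [C → C ^ Z]
C^Z^Z^Z ⇒ Z^Z^Z^Z   [C → Z]
Z^Z^Z^Z ⇒ n^Z^Z^Z   [Z → n]
n^Z^Z^Z ⇒ n^n^Z^Z   [Z → n]
n^n^Z^Z ⇒ n^n^n^Z   [Z → n]
n^n^n^Z ⇒ n^n^n^n   [Z → n]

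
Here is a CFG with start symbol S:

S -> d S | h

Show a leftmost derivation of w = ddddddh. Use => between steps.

S => dS => ddS => dddS => ddddS => dddddS => ddddddS => ddddddh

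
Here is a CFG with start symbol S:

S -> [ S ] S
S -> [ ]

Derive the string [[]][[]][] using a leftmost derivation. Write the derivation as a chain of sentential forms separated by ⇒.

S ⇒ [S]S   [S -> [ S ] S]
[S]S ⇒ [[]]S   [S -> [ ]]
[[]]S ⇒ [[]][S]S   [S -> [ S ] S]
[[]][S]S ⇒ [[]][[]]S   [S -> [ ]]
[[]][[]]S ⇒ [[]][[]][]   [S -> [ ]]

S⇒[S]S⇒[[]]S⇒[[]][S]S⇒[[]][[]]S⇒[[]][[]][]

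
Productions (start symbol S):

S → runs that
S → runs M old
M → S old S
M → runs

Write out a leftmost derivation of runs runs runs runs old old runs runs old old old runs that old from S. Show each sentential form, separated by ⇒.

S ⇒ runs M old ⇒ runs S old S old ⇒ runs runs M old old S old ⇒ runs runs S old S old old S old ⇒ runs runs runs M old old S old old S old ⇒ runs runs runs runs old old S old old S old ⇒ runs runs runs runs old old runs M old old old S old ⇒ runs runs runs runs old old runs runs old old old S old ⇒ runs runs runs runs old old runs runs old old old runs that old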